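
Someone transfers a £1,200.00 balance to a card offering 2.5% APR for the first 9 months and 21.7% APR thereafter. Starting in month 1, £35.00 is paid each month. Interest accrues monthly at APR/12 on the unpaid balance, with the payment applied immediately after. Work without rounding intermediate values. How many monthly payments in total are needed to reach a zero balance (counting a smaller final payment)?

45 payments

Promo months 1–9 at r₀ = 2.5%/12 = 0.00208333; months 10+ at r₁ = 21.7%/12 = 0.0180833.
After month 9: iterate B ← B·(1+r₀) − £35.00 for 9 months → £905.05.
Then at r₁ with £35.00/mo: n₂ = −ln(1 − r₁·B/P)/ln(1+r₁) ≈ 35.17 → 36 more payments.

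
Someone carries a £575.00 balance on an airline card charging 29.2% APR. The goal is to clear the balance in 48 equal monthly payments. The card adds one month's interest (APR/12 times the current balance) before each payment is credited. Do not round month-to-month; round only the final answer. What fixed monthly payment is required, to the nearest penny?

£20.44

Monthly rate r = 29.2%/12 = 2.43333% = 0.0243333.
Level-payment amortization: P = B₀·r / (1 − (1+r)^(−n)) = 575.00·0.0243333 / (1 − 1.02433^(−48)).
Denominator 1 − (1+r)^(−48) = 0.68463221.
P = 13.9917 / 0.68463221 ≈ 20.44.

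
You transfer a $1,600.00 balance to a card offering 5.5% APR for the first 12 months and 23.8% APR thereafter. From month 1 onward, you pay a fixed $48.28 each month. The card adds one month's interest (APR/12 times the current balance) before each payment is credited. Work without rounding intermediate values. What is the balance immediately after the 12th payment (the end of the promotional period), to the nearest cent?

Promo months 1–12 at r₀ = 5.5%/12 = 0.00458333; months 13+ at r₁ = 23.8%/12 = 0.0198333.
After month 12: iterate B ← B·(1+r₀) − $48.28 for 12 months → $1,096.06.

$1,096.06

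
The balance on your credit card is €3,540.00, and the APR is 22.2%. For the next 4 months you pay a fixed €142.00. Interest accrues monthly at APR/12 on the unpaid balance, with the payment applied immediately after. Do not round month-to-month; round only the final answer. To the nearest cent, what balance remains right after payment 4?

€3,225.36

Monthly rate r = 22.2%/12 = 1.85% = 0.0185.
Each month: B ← B·(1+r) − €142.00.
Month 1: interest €65.49; balance after payment €3,463.49.
Month 2: interest €64.07; balance after payment €3,385.56.
Month 3: interest €62.63; balance after payment €3,306.20.
Month 4: interest €61.16; balance after payment €3,225.36.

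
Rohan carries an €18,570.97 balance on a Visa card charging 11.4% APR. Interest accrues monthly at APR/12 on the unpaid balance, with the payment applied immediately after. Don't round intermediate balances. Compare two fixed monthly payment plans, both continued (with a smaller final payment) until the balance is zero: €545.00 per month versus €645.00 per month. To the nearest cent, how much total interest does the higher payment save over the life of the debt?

Monthly rate r = 11.4%/12 = 0.95% = 0.0095.
At €545.00/mo: n = ⌈−ln(1 − rB₀/P)/ln(1+r)⌉ = 42 payments (last €201.07); total interest = total paid − €18,570.97 = €3,975.10.
At €645.00/mo: 34 payments (last €514.32); total interest €3,228.35.
Interest saved = €3,975.10 − €3,228.35 = €746.75.

€746.75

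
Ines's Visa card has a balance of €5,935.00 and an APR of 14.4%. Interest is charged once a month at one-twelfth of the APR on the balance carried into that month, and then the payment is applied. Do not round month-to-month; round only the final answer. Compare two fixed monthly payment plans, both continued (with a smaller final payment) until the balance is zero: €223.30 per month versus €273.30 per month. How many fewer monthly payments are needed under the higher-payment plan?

Monthly rate r = 14.4%/12 = 1.2% = 0.012.
At €223.30/mo: n = ⌈−ln(1 − rB₀/P)/ln(1+r)⌉ = 33 payments (last €45.05); total interest = total paid − €5,935.00 = €1,255.65.
At €273.30/mo: 26 payments (last €84.94); total interest €982.44.
Payments saved = 33 − 26 = 7.

7 fewer payments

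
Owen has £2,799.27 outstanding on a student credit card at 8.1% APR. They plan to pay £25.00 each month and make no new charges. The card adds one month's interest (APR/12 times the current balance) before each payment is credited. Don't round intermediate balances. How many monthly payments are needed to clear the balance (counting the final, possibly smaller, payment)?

Monthly rate r = 8.1%/12 = 0.675% = 0.00675.
Recurrence: B ← B·(1+r) − £25.00.
Month 1: interest £18.90; balance after payment £2,793.17.
Month 2: interest £18.85; balance after payment £2,787.02.
Closed form: n = −ln(1 − rB₀/P)/ln(1+r) = −ln(0.2442)/ln(1.00675) ≈ 209.560, so the balance reaches zero during payment 210.

210 payments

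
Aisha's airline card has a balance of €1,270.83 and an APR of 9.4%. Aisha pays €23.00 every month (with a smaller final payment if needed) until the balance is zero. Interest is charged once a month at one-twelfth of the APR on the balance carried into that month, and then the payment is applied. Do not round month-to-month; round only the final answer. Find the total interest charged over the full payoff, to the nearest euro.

Monthly rate r = 9.4%/12 = 0.783333% = 0.00783333.
Payoff takes n = ⌈−ln(1 − rB₀/P)/ln(1+r)⌉ = ⌈72.676⌉ = 73 payments; the last is €15.57.
Total paid = 72·€23.00 + €15.57 = €1,671.57.
Total interest = total paid − principal = €1,671.57 − €1,270.83 = €400.74.

€401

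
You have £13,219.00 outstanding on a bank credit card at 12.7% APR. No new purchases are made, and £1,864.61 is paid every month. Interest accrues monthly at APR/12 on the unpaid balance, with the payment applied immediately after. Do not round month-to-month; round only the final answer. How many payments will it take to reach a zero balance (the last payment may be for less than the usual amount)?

Monthly rate r = 12.7%/12 = 1.05833% = 0.0105833.
Recurrence: B ← B·(1+r) − £1,864.61.
Month 1: interest £139.90; balance after payment £11,494.29.
Month 2: interest £121.65; balance after payment £9,751.33.
Closed form: n = −ln(1 − rB₀/P)/ln(1+r) = −ln(0.92497)/ln(1.01058) ≈ 7.408, so the balance reaches zero during payment 8.

8 payments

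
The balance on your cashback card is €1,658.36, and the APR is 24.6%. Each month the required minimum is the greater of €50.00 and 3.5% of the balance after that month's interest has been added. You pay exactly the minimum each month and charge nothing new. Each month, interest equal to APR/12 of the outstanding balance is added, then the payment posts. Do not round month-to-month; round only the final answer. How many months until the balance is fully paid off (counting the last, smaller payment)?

Monthly rate r = 24.6%/12 = 2.05% = 0.0205.
While 3.5% of the post-interest balance exceeds €50.00, each month B ← (B·(1+r))·(1 − 0.035), i.e. B shrinks by the factor (1+r)·0.965 = 0.98478.
This holds for months 1–12. Entering month 13 the balance is €1,379.63; 3.5% of the post-interest balance is now below €50.00, so the flat €50.00 minimum applies from here.
From month 13 a fixed €50.00 at rate r clears €1,379.63 in 42 more payments. Total: 12 + 42 = 54 months.

54 months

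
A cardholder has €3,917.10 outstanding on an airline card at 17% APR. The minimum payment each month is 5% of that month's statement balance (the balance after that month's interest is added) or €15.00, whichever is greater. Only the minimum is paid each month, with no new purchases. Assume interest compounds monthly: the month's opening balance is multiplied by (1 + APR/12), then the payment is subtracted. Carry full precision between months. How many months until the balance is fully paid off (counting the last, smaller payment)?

Monthly rate r = 17%/12 = 1.41667% = 0.0141667.
While 5% of the post-interest balance exceeds €15.00, each month B ← (B·(1+r))·(1 − 0.05), i.e. B shrinks by the factor (1+r)·0.95 = 0.96346.
This holds for months 1–70. Entering month 71 the balance is €289.25; 5% of the post-interest balance is now below €15.00, so the flat €15.00 minimum applies from here.
From month 71 a fixed €15.00 at rate r clears €289.25 in 23 more payments. Total: 70 + 23 = 93 months.

93 months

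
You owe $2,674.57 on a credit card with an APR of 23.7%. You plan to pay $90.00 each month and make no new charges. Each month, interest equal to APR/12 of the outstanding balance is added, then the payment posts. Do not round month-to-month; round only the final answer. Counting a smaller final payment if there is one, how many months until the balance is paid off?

46 months

Monthly rate r = 23.7%/12 = 1.975% = 0.01975.
Recurrence: B ← B·(1+r) − $90.00.
Month 1: interest $52.82; balance after payment $2,637.39.
Month 2: interest $52.09; balance after payment $2,599.48.
Closed form: n = −ln(1 − rB₀/P)/ln(1+r) = −ln(0.41308)/ln(1.01975) ≈ 45.206, so the balance reaches zero during payment 46.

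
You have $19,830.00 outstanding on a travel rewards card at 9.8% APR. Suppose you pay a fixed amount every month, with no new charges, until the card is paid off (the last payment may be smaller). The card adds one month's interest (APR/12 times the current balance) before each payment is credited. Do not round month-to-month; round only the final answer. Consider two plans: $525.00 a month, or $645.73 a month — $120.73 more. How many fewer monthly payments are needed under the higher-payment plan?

10 fewer payments

Monthly rate r = 9.8%/12 = 0.816667% = 0.00816667.
At $525.00/mo: n = ⌈−ln(1 − rB₀/P)/ln(1+r)⌉ = 46 payments (last $183.57); total interest = total paid − $19,830.00 = $3,978.57.
At $645.73/mo: 36 payments (last $323.65); total interest $3,094.20.
Payments saved = 46 − 36 = 10.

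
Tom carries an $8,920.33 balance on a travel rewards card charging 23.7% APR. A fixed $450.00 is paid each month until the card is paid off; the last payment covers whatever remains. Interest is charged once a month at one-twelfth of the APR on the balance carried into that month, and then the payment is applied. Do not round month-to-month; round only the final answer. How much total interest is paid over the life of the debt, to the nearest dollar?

Monthly rate r = 23.7%/12 = 1.975% = 0.01975.
Payoff takes n = ⌈−ln(1 − rB₀/P)/ln(1+r)⌉ = ⌈25.400⌉ = 26 payments; the last is $181.14.
Total paid = 25·$450.00 + $181.14 = $11,431.14.
Total interest = total paid − principal = $11,431.14 − $8,920.33 = $2,510.81.

$2,511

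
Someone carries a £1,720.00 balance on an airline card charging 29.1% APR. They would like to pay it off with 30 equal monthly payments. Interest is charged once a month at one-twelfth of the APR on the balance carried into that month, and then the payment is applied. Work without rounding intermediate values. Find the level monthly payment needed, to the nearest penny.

Monthly rate r = 29.1%/12 = 2.425% = 0.02425.
Level-payment amortization: P = B₀·r / (1 − (1+r)^(−n)) = 1720.00·0.02425 / (1 − 1.02425^(−30)).
Denominator 1 − (1+r)^(−30) = 0.51267261.
P = 41.71 / 0.51267261 ≈ 81.36.

£81.36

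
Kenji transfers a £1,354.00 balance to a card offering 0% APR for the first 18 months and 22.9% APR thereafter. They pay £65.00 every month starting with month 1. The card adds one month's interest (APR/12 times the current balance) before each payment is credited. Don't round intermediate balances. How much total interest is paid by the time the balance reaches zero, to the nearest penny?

£6.99

Promo months 1–18 at r₀ = 0%/12 = 0; months 19+ at r₁ = 22.9%/12 = 0.0190833.
After month 18 (no interest yet): B = £1,354.00 − 18·£65.00 = £184.00.
Then at r₁ with £65.00/mo: n₂ = −ln(1 − r₁·B/P)/ln(1+r₁) ≈ 2.94 → 3 more payments.
Total paid = 20·£65.00 + £60.99 = £1,360.99; interest = £1,360.99 − £1,354.00 = £6.99.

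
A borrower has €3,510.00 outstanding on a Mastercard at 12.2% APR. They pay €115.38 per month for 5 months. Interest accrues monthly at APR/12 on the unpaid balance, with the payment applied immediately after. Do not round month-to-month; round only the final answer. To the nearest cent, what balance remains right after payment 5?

€3,103.34

Monthly rate r = 12.2%/12 = 1.01667% = 0.0101667.
Each month: B ← B·(1+r) − €115.38.
Month 1: interest €35.68; balance after payment €3,430.30.
Month 2: interest €34.87; balance after payment €3,349.80.
Month 3: interest €34.06; balance after payment €3,268.48.
Month 4: interest €33.23; balance after payment €3,186.33.
Month 5: interest €32.39; balance after payment €3,103.34.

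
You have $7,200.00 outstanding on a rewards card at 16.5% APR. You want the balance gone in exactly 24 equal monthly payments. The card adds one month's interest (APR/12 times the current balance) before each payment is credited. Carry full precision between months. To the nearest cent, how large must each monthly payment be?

$354.26

Monthly rate r = 16.5%/12 = 1.375% = 0.01375.
Level-payment amortization: P = B₀·r / (1 − (1+r)^(−n)) = 7200.00·0.01375 / (1 − 1.01375^(−24)).
Denominator 1 − (1+r)^(−24) = 0.279458189.
P = 99 / 0.279458189 ≈ 354.26.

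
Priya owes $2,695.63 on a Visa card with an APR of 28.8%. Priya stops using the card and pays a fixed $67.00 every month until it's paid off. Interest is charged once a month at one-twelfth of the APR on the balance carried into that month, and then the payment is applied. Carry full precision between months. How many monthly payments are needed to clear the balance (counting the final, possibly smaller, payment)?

Monthly rate r = 28.8%/12 = 2.4% = 0.024.
Recurrence: B ← B·(1+r) − $67.00.
Month 1: interest $64.70; balance after payment $2,693.33.
Month 2: interest $64.64; balance after payment $2,690.96.
Closed form: n = −ln(1 − rB₀/P)/ln(1+r) = −ln(0.034401)/ln(1.024) ≈ 142.081, so the balance reaches zero during payment 143.

143 months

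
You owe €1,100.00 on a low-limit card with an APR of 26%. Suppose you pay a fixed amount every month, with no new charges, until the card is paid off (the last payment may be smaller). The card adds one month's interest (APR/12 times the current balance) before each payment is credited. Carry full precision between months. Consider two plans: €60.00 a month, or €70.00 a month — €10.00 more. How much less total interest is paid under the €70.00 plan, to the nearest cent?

Monthly rate r = 26%/12 = 2.16667% = 0.0216667.
At €60.00/mo: n = ⌈−ln(1 − rB₀/P)/ln(1+r)⌉ = 24 payments (last €37.09); total interest = total paid − €1,100.00 = €317.09.
At €70.00/mo: 20 payments (last €29.47); total interest €259.47.
Interest saved = €317.09 − €259.47 = €57.62.

€57.62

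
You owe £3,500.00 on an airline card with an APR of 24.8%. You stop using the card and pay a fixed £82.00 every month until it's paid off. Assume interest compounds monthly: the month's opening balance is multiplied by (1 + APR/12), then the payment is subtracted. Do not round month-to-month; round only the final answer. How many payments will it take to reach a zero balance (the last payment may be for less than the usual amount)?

Monthly rate r = 24.8%/12 = 2.06667% = 0.0206667.
Recurrence: B ← B·(1+r) − £82.00.
Month 1: interest £72.33; balance after payment £3,490.33.
Month 2: interest £72.13; balance after payment £3,480.47.
Closed form: n = −ln(1 − rB₀/P)/ln(1+r) = −ln(0.11789)/ln(1.02067) ≈ 104.519, so the balance reaches zero during payment 105.

105 payments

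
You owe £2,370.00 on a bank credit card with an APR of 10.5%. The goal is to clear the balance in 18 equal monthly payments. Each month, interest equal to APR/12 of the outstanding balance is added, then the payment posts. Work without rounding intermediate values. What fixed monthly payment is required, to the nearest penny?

Monthly rate r = 10.5%/12 = 0.875% = 0.00875.
Level-payment amortization: P = B₀·r / (1 − (1+r)^(−n)) = 2370.00·0.00875 / (1 − 1.00875^(−18)).
Denominator 1 − (1+r)^(−18) = 0.145137747.
P = 20.7375 / 0.145137747 ≈ 142.88.

£142.88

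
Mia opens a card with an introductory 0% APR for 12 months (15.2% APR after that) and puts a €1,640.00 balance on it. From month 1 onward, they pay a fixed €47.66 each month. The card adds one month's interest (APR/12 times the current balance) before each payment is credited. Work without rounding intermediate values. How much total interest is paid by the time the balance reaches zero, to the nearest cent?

Promo months 1–12 at r₀ = 0%/12 = 0; months 13+ at r₁ = 15.2%/12 = 0.0126667.
After month 12 (no interest yet): B = €1,640.00 − 12·€47.66 = €1,068.08.
Then at r₁ with €47.66/mo: n₂ = −ln(1 − r₁·B/P)/ln(1+r₁) ≈ 26.53 → 27 more payments.
Total paid = 38·€47.66 + €25.15 = €1,836.23; interest = €1,836.23 − €1,640.00 = €196.23.

€196.23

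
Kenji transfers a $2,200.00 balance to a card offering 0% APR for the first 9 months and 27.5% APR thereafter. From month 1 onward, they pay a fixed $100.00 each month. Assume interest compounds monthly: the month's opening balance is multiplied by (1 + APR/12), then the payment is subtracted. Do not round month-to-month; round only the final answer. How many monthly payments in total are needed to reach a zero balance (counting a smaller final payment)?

25 payments

Promo months 1–9 at r₀ = 0%/12 = 0; months 10+ at r₁ = 27.5%/12 = 0.0229167.
After month 9 (no interest yet): B = $2,200.00 − 9·$100.00 = $1,300.00.
Then at r₁ with $100.00/mo: n₂ = −ln(1 − r₁·B/P)/ln(1+r₁) ≈ 15.61 → 16 more payments.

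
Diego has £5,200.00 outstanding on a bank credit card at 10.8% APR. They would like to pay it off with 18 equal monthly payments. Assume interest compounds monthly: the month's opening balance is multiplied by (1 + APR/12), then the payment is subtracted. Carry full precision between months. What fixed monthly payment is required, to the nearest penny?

£314.22

Monthly rate r = 10.8%/12 = 0.9% = 0.009.
Level-payment amortization: P = B₀·r / (1 − (1+r)^(−n)) = 5200.00·0.009 / (1 − 1.009^(−18)).
Denominator 1 − (1+r)^(−18) = 0.148942295.
P = 46.8 / 0.148942295 ≈ 314.22.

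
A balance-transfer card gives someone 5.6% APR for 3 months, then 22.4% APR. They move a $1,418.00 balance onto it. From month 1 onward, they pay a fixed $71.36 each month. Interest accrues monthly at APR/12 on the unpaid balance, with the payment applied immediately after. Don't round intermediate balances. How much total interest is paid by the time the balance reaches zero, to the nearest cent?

Promo months 1–3 at r₀ = 5.6%/12 = 0.00466667; months 4+ at r₁ = 22.4%/12 = 0.0186667.
After month 3: iterate B ← B·(1+r₀) − $71.36 for 3 months → $1,222.86.
Then at r₁ with $71.36/mo: n₂ = −ln(1 − r₁·B/P)/ln(1+r₁) ≈ 20.84 → 21 more payments.
Total paid = 23·$71.36 + $60.27 = $1,701.55; interest = $1,701.55 − $1,418.00 = $283.55.

$283.55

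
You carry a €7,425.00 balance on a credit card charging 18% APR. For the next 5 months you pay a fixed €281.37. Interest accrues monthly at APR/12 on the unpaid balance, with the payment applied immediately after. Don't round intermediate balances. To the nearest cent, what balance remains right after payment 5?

Monthly rate r = 18%/12 = 1.5% = 0.015.
Each month: B ← B·(1+r) − €281.37.
Month 1: interest €111.38; balance after payment €7,255.01.
Month 2: interest €108.83; balance after payment €7,082.46.
Month 3: interest €106.24; balance after payment €6,907.33.
Month 4: interest €103.61; balance after payment €6,729.57.
Month 5: interest €100.94; balance after payment €6,549.14.

€6,549.14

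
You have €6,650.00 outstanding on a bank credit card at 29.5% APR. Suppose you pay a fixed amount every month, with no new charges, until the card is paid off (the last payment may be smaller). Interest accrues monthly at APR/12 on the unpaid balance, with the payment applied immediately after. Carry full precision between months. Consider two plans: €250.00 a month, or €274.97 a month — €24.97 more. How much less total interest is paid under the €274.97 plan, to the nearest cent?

€702.15

Monthly rate r = 29.5%/12 = 2.45833% = 0.0245833.
At €250.00/mo: n = ⌈−ln(1 − rB₀/P)/ln(1+r)⌉ = 44 payments (last €173.35); total interest = total paid − €6,650.00 = €4,273.35.
At €274.97/mo: 38 payments (last €47.31); total interest €3,571.20.
Interest saved = €4,273.35 − €3,571.20 = €702.15.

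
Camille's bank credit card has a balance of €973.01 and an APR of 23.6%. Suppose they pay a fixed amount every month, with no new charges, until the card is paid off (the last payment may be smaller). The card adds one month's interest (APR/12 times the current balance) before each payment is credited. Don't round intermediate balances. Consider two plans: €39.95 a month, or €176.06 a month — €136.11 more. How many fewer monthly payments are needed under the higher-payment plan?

28 fewer payments

Monthly rate r = 23.6%/12 = 1.96667% = 0.0196667.
At €39.95/mo: n = ⌈−ln(1 − rB₀/P)/ln(1+r)⌉ = 34 payments (last €19.16); total interest = total paid − €973.01 = €364.50.
At €176.06/mo: 6 payments (last €160.00); total interest €67.29.
Payments saved = 34 − 6 = 28.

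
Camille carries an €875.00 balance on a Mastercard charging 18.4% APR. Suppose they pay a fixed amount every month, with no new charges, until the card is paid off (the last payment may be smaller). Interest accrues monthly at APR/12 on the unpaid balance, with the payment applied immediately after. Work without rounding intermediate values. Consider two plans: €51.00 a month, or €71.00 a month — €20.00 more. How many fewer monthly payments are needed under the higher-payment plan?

7 fewer payments

Monthly rate r = 18.4%/12 = 1.53333% = 0.0153333.
At €51.00/mo: n = ⌈−ln(1 − rB₀/P)/ln(1+r)⌉ = 21 payments (last €3.12); total interest = total paid − €875.00 = €148.12.
At €71.00/mo: 14 payments (last €54.34); total interest €102.34.
Payments saved = 21 − 14 = 7.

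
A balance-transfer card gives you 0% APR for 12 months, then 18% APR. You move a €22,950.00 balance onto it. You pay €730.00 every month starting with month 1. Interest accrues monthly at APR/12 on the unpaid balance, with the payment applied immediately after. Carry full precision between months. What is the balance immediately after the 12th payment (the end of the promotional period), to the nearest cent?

€14,190.00

Promo months 1–12 at r₀ = 0%/12 = 0; months 13+ at r₁ = 18%/12 = 0.015.
After month 12 (no interest yet): B = €22,950.00 − 12·€730.00 = €14,190.00.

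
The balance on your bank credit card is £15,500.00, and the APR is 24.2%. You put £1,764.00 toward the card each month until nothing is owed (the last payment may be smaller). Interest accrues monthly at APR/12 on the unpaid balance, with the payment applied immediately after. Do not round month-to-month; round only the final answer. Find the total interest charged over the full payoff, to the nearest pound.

Monthly rate r = 24.2%/12 = 2.01667% = 0.0201667.
Payoff takes n = ⌈−ln(1 − rB₀/P)/ln(1+r)⌉ = ⌈9.769⌉ = 10 payments; the last is £1,359.28.
Total paid = 9·£1,764.00 + £1,359.28 = £17,235.28.
Total interest = total paid − principal = £17,235.28 − £15,500.00 = £1,735.28.

£1,735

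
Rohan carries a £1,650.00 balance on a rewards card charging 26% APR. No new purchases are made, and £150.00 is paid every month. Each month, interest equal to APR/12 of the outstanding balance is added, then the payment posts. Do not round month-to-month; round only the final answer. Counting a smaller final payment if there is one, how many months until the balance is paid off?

13 months

Monthly rate r = 26%/12 = 2.16667% = 0.0216667.
Recurrence: B ← B·(1+r) − £150.00.
Month 1: interest £35.75; balance after payment £1,535.75.
Month 2: interest £33.27; balance after payment £1,419.02.
Closed form: n = −ln(1 − rB₀/P)/ln(1+r) = −ln(0.76167)/ln(1.02167) ≈ 12.701, so the balance reaches zero during payment 13.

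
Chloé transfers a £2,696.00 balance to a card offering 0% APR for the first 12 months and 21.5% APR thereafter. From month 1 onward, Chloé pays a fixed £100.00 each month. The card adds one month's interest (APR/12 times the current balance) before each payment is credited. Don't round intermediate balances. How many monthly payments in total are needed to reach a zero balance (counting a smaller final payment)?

Promo months 1–12 at r₀ = 0%/12 = 0; months 13+ at r₁ = 21.5%/12 = 0.0179167.
After month 12 (no interest yet): B = £2,696.00 − 12·£100.00 = £1,496.00.
Then at r₁ with £100.00/mo: n₂ = −ln(1 − r₁·B/P)/ln(1+r₁) ≈ 17.57 → 18 more payments.

30 payments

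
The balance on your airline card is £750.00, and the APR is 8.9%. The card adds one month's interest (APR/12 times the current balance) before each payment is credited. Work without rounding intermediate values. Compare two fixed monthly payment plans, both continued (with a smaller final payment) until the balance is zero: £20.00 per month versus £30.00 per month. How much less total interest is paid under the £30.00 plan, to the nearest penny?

£49.48

Monthly rate r = 8.9%/12 = 0.741667% = 0.00741667.
At £20.00/mo: n = ⌈−ln(1 − rB₀/P)/ln(1+r)⌉ = 45 payments (last £2.10); total interest = total paid − £750.00 = £132.10.
At £30.00/mo: 28 payments (last £22.62); total interest £82.62.
Interest saved = £132.10 − £82.62 = £49.48.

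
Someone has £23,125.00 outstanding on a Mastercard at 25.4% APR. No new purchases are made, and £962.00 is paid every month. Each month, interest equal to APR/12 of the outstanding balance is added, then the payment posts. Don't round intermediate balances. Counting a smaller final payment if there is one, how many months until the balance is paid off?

34 payments

Monthly rate r = 25.4%/12 = 2.11667% = 0.0211667.
Recurrence: B ← B·(1+r) − £962.00.
Month 1: interest £489.48; balance after payment £22,652.48.
Month 2: interest £479.48; balance after payment £22,169.96.
Closed form: n = −ln(1 − rB₀/P)/ln(1+r) = −ln(0.49119)/ln(1.02117) ≈ 33.942, so the balance reaches zero during payment 34.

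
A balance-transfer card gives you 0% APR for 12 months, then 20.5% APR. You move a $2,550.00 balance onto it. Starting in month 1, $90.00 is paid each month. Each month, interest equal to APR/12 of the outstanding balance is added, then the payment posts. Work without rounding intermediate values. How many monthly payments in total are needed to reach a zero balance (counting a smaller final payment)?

32 payments

Promo months 1–12 at r₀ = 0%/12 = 0; months 13+ at r₁ = 20.5%/12 = 0.0170833.
After month 12 (no interest yet): B = $2,550.00 − 12·$90.00 = $1,470.00.
Then at r₁ with $90.00/mo: n₂ = −ln(1 − r₁·B/P)/ln(1+r₁) ≈ 19.31 → 20 more payments.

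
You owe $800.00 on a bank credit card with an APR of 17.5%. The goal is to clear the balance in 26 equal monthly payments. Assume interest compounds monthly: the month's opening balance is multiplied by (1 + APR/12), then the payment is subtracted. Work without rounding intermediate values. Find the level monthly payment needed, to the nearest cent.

Monthly rate r = 17.5%/12 = 1.45833% = 0.0145833.
Level-payment amortization: P = B₀·r / (1 − (1+r)^(−n)) = 800.00·0.0145833 / (1 − 1.01458^(−26)).
Denominator 1 − (1+r)^(−26) = 0.313691812.
P = 11.6667 / 0.313691812 ≈ 37.19.

$37.19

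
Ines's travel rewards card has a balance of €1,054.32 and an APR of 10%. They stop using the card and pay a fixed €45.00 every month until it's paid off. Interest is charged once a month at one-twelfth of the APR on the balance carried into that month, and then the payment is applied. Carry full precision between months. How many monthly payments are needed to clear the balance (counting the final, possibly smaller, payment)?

Monthly rate r = 10%/12 = 0.833333% = 0.00833333.
Recurrence: B ← B·(1+r) − €45.00.
Month 1: interest €8.79; balance after payment €1,018.11.
Month 2: interest €8.48; balance after payment €981.59.
Closed form: n = −ln(1 − rB₀/P)/ln(1+r) = −ln(0.80476)/ln(1.00833) ≈ 26.174, so the balance reaches zero during payment 27.

27 months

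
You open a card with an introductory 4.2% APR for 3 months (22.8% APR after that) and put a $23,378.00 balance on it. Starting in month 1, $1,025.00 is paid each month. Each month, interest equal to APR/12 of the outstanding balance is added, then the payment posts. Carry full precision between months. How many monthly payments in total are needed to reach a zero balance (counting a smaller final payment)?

29 payments

Promo months 1–3 at r₀ = 4.2%/12 = 0.0035; months 4+ at r₁ = 22.8%/12 = 0.019.
After month 3: iterate B ← B·(1+r₀) − $1,025.00 for 3 months → $20,538.55.
Then at r₁ with $1,025.00/mo: n₂ = −ln(1 − r₁·B/P)/ln(1+r₁) ≈ 25.46 → 26 more payments.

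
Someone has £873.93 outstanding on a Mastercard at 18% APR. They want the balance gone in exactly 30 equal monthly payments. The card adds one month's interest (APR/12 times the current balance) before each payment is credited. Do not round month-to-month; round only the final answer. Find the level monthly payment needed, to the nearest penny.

£36.39

Monthly rate r = 18%/12 = 1.5% = 0.015.
Level-payment amortization: P = B₀·r / (1 − (1+r)^(−n)) = 873.93·0.015 / (1 − 1.015^(−30)).
Denominator 1 − (1+r)^(−30) = 0.36023757.
P = 13.1089 / 0.36023757 ≈ 36.39.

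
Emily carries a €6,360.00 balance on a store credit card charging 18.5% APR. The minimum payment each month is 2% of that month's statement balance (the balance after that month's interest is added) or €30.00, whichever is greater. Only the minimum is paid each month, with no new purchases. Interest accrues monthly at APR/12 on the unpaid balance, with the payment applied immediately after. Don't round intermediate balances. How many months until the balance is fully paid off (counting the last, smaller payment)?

Monthly rate r = 18.5%/12 = 1.54167% = 0.0154167.
While 2% of the post-interest balance exceeds €30.00, each month B ← (B·(1+r))·(1 − 0.02), i.e. B shrinks by the factor (1+r)·0.98 = 0.99511.
This holds for months 1–298. Entering month 299 the balance is €1,475.11; 2% of the post-interest balance is now below €30.00, so the flat €30.00 minimum applies from here.
From month 299 a fixed €30.00 at rate r clears €1,475.11 in 93 more payments. Total: 298 + 93 = 391 months.

391 months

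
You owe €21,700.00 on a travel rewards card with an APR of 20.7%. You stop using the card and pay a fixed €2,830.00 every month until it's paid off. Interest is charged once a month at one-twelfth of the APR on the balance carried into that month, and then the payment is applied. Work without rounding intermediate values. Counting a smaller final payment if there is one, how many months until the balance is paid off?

9 payments

Monthly rate r = 20.7%/12 = 1.725% = 0.01725.
Recurrence: B ← B·(1+r) − €2,830.00.
Month 1: interest €374.32; balance after payment €19,244.33.
Month 2: interest €331.96; balance after payment €16,746.29.
Closed form: n = −ln(1 − rB₀/P)/ln(1+r) = −ln(0.86773)/ln(1.01725) ≈ 8.295, so the balance reaches zero during payment 9.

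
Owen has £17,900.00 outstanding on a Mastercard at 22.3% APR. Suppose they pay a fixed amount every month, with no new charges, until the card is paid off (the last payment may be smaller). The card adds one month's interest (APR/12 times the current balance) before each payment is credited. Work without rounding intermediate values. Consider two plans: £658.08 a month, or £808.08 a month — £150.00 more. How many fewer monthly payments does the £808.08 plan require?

10 fewer payments

Monthly rate r = 22.3%/12 = 1.85833% = 0.0185833.
At £658.08/mo: n = ⌈−ln(1 − rB₀/P)/ln(1+r)⌉ = 39 payments (last £160.81); total interest = total paid − £17,900.00 = £7,267.85.
At £808.08/mo: 29 payments (last £653.59); total interest £5,379.83.
Payments saved = 39 − 29 = 10.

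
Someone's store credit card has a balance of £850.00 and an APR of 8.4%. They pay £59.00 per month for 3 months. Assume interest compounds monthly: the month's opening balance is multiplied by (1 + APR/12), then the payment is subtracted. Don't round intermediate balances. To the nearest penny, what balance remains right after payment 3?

£689.73

Monthly rate r = 8.4%/12 = 0.7% = 0.007.
Each month: B ← B·(1+r) − £59.00.
Month 1: interest £5.95; balance after payment £796.95.
Month 2: interest £5.58; balance after payment £743.53.
Month 3: interest £5.20; balance after payment £689.73.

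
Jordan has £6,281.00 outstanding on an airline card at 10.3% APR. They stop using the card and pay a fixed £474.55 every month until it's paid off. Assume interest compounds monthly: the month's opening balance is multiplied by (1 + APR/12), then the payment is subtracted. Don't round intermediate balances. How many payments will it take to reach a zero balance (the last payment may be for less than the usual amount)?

Monthly rate r = 10.3%/12 = 0.858333% = 0.00858333.
Recurrence: B ← B·(1+r) − £474.55.
Month 1: interest £53.91; balance after payment £5,860.36.
Month 2: interest £50.30; balance after payment £5,436.11.
Closed form: n = −ln(1 − rB₀/P)/ln(1+r) = −ln(0.88639)/ln(1.00858) ≈ 14.110, so the balance reaches zero during payment 15.

15 payments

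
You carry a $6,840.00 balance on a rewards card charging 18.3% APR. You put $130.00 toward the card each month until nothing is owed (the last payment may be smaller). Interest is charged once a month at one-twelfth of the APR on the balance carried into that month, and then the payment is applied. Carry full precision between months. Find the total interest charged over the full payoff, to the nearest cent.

Monthly rate r = 18.3%/12 = 1.525% = 0.01525.
Payoff takes n = ⌈−ln(1 − rB₀/P)/ln(1+r)⌉ = ⌈107.132⌉ = 108 payments; the last is $17.29.
Total paid = 107·$130.00 + $17.29 = $13,927.29.
Total interest = total paid − principal = $13,927.29 − $6,840.00 = $7,087.29.

$7,087.29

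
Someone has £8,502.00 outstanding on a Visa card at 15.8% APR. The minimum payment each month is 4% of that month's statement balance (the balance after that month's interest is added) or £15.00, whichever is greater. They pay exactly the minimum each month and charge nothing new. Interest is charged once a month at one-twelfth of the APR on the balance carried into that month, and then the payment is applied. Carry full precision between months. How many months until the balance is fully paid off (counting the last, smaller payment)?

144 months

Monthly rate r = 15.8%/12 = 1.31667% = 0.0131667.
While 4% of the post-interest balance exceeds £15.00, each month B ← (B·(1+r))·(1 − 0.04), i.e. B shrinks by the factor (1+r)·0.96 = 0.97264.
This holds for months 1–113. Entering month 114 the balance is £369.92; 4% of the post-interest balance is now below £15.00, so the flat £15.00 minimum applies from here.
From month 114 a fixed £15.00 at rate r clears £369.92 in 31 more payments. Total: 113 + 31 = 144 months.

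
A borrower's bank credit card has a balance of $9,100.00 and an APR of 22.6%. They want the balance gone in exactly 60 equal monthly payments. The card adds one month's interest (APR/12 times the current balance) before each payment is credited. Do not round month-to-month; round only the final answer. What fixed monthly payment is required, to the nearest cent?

Monthly rate r = 22.6%/12 = 1.88333% = 0.0188333.
Level-payment amortization: P = B₀·r / (1 − (1+r)^(−n)) = 9100.00·0.0188333 / (1 − 1.01883^(−60)).
Denominator 1 − (1+r)^(−60) = 0.673554057.
P = 171.383 / 0.673554057 ≈ 254.45.

$254.45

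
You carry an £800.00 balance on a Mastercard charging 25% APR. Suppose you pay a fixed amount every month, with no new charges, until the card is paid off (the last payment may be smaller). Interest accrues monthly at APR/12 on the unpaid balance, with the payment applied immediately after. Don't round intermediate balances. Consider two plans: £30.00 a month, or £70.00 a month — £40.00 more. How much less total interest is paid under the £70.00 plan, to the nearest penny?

Monthly rate r = 25%/12 = 2.08333% = 0.0208333.
At £30.00/mo: n = ⌈−ln(1 − rB₀/P)/ln(1+r)⌉ = 40 payments (last £9.93); total interest = total paid − £800.00 = £379.93.
At £70.00/mo: 14 payments (last £13.29); total interest £123.29.
Interest saved = £379.93 − £123.29 = £256.64.

£256.64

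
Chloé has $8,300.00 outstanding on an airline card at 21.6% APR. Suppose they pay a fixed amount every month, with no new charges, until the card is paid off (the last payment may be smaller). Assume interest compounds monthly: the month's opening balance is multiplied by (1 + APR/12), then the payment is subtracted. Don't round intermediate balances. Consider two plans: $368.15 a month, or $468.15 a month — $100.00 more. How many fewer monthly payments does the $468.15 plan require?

8 fewer payments

Monthly rate r = 21.6%/12 = 1.8% = 0.018.
At $368.15/mo: n = ⌈−ln(1 − rB₀/P)/ln(1+r)⌉ = 30 payments (last $66.59); total interest = total paid − $8,300.00 = $2,442.94.
At $468.15/mo: 22 payments (last $256.72); total interest $1,787.87.
Payments saved = 30 − 22 = 8.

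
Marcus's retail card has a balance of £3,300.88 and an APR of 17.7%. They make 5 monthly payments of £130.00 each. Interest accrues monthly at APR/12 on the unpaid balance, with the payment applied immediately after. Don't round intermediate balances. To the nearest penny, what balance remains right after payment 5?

£2,882.15

Monthly rate r = 17.7%/12 = 1.475% = 0.01475.
Each month: B ← B·(1+r) − £130.00.
Month 1: interest £48.69; balance after payment £3,219.57.
Month 2: interest £47.49; balance after payment £3,137.06.
Month 3: interest £46.27; balance after payment £3,053.33.
Month 4: interest £45.04; balance after payment £2,968.36.
Month 5: interest £43.78; balance after payment £2,882.15.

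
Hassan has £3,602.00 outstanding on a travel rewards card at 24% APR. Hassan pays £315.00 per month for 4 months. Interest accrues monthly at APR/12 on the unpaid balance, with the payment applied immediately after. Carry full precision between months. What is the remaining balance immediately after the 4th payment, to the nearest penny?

£2,600.61

Monthly rate r = 24%/12 = 2% = 0.02.
Each month: B ← B·(1+r) − £315.00.
Month 1: interest £72.04; balance after payment £3,359.04.
Month 2: interest £67.18; balance after payment £3,111.22.
Month 3: interest £62.22; balance after payment £2,858.45.
Month 4: interest £57.17; balance after payment £2,600.61.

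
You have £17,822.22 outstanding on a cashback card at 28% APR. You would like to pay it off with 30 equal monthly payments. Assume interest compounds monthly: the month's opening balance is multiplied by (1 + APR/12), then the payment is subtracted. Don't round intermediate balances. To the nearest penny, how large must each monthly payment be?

Monthly rate r = 28%/12 = 2.33333% = 0.0233333.
Level-payment amortization: P = B₀·r / (1 − (1+r)^(−n)) = 17822.22·0.0233333 / (1 − 1.02333^(−30)).
Denominator 1 − (1+r)^(−30) = 0.49940515.
P = 415.852 / 0.49940515 ≈ 832.69.

£832.69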